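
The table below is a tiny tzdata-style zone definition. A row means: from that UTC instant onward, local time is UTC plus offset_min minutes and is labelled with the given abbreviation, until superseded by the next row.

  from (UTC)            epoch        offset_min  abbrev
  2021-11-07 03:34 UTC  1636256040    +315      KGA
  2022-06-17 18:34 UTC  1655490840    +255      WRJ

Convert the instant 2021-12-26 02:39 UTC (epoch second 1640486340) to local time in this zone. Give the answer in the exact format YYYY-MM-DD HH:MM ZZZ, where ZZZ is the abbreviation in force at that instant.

Query: 2021-12-26 02:39 UTC
Rule 1/2 (KGA, +05:15): 2021-11-07 03:34 UTC ≤ query < 2022-06-17 18:34 UTC
2·60 + 39 + 315 = 474 min
474 = 0·1440 + 474; 474 = 7·60 + 54 → 07:54, same day
→ 2021-12-26 07:54 KGA

2021-12-26 07:54 KGA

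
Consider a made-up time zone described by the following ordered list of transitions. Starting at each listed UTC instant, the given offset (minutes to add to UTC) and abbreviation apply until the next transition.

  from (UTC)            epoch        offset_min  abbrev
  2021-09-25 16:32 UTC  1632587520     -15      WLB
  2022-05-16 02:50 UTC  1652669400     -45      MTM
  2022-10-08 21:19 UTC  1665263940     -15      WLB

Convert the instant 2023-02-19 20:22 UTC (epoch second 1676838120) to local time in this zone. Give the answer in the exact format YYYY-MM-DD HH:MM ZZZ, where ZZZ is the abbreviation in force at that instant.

2023-02-19 20:07 WLB

Query: 2023-02-19 20:22 UTC
Rule 3/3 (WLB, -00:15): 2022-10-08 21:19 UTC ≤ query < +∞
20·60 + 22 - 15 = 1207 min
1207 = 0·1440 + 1207; 1207 = 20·60 + 7 → 20:07, same day
→ 2023-02-19 20:07 WLB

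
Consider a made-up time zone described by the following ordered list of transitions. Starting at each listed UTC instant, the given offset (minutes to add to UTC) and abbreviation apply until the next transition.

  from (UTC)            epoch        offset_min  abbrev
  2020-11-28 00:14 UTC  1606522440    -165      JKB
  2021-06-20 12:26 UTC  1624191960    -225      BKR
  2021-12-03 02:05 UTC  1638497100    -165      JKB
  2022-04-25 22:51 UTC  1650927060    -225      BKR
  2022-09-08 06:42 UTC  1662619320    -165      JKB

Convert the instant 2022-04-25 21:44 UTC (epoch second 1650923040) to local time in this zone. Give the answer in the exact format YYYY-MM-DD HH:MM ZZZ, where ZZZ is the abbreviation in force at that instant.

2022-04-25 18:59 JKB

Query: 2022-04-25 21:44 UTC
Rule 3/5 (JKB, -02:45): 2021-12-03 02:05 UTC ≤ query < 2022-04-25 22:51 UTC
21·60 + 44 - 165 = 1139 min
1139 = 0·1440 + 1139; 1139 = 18·60 + 59 → 18:59, same day
→ 2022-04-25 18:59 JKB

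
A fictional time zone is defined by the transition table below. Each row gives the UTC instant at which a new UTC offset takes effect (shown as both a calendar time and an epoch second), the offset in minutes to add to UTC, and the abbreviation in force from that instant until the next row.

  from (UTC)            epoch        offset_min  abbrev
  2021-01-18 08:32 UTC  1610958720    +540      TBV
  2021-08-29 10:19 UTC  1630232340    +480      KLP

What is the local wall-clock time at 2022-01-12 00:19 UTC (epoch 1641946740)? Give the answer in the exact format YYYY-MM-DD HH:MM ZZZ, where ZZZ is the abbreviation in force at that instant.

Query: 2022-01-12 00:19 UTC
Rule 2/2 (KLP, +08:00): 2021-08-29 10:19 UTC ≤ query < +∞
0·60 + 19 + 480 = 499 min
499 = 0·1440 + 499; 499 = 8·60 + 19 → 08:19, same day
→ 2022-01-12 08:19 KLP

2022-01-12 08:19 KLP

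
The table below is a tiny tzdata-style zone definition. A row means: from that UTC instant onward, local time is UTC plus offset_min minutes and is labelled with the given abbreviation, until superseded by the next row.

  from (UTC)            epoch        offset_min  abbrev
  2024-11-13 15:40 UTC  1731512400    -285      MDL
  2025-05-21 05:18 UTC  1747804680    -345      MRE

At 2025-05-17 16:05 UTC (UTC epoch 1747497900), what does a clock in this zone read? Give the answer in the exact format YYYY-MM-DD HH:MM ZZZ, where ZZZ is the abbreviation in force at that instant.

Query: 2025-05-17 16:05 UTC
Rule 1/2 (MDL, -04:45): 2024-11-13 15:40 UTC ≤ query < 2025-05-21 05:18 UTC
16·60 + 5 - 285 = 680 min
680 = 0·1440 + 680; 680 = 11·60 + 20 → 11:20, same day
→ 2025-05-17 11:20 MDL

2025-05-17 11:20 MDL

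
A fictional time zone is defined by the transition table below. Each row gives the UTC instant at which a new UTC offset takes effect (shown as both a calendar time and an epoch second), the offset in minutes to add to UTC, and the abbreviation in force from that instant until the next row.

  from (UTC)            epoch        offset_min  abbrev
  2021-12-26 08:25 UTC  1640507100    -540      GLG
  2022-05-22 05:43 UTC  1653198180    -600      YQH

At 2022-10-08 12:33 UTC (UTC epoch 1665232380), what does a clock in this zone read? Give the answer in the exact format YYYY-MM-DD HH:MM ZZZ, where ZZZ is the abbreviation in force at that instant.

Query: 2022-10-08 12:33 UTC
Rule 2/2 (YQH, -10:00): 2022-05-22 05:43 UTC ≤ query < +∞
12·60 + 33 - 600 = 153 min
153 = 0·1440 + 153; 153 = 2·60 + 33 → 02:33, same day
→ 2022-10-08 02:33 YQH

2022-10-08 02:33 YQH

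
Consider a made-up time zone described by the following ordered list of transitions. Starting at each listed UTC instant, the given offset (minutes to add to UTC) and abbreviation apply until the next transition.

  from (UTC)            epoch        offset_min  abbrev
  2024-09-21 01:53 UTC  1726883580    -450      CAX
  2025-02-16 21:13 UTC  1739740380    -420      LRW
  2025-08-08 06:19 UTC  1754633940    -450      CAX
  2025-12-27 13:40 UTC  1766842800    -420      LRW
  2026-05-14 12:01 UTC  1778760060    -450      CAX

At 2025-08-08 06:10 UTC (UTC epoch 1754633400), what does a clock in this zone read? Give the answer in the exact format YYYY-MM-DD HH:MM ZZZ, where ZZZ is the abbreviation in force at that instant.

Query: 2025-08-08 06:10 UTC
Rule 2/5 (LRW, -07:00): 2025-02-16 21:13 UTC ≤ query < 2025-08-08 06:19 UTC
6·60 + 10 - 420 = -50 min
-50 = -1·1440 + 1390; 1390 = 23·60 + 10 → 23:10, 2025-08-08 - 1 day = 2025-08-07
→ 2025-08-07 23:10 LRW

2025-08-07 23:10 LRW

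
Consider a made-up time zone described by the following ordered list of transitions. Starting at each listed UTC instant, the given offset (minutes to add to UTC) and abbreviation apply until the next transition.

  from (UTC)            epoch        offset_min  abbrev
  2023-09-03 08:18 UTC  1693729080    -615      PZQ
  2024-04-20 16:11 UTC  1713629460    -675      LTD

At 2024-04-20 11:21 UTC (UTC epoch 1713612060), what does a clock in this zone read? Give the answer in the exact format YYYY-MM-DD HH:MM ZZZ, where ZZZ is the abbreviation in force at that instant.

Query: 2024-04-20 11:21 UTC
Rule 1/2 (PZQ, -10:15): 2023-09-03 08:18 UTC ≤ query < 2024-04-20 16:11 UTC
11·60 + 21 - 615 = 66 min
66 = 0·1440 + 66; 66 = 1·60 + 6 → 01:06, same day
→ 2024-04-20 01:06 PZQ

2024-04-20 01:06 PZQ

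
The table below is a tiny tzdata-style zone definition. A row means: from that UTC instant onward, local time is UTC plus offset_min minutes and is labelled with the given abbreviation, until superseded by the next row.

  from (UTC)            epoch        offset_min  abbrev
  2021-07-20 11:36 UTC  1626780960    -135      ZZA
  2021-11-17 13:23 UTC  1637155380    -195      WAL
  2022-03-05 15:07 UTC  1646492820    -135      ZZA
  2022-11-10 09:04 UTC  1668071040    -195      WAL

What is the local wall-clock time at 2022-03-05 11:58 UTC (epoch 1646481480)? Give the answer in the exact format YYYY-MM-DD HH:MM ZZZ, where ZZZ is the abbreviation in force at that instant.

Query: 2022-03-05 11:58 UTC
Rule 2/4 (WAL, -03:15): 2021-11-17 13:23 UTC ≤ query < 2022-03-05 15:07 UTC
11·60 + 58 - 195 = 523 min
523 = 0·1440 + 523; 523 = 8·60 + 43 → 08:43, same day
→ 2022-03-05 08:43 WAL

2022-03-05 08:43 WAL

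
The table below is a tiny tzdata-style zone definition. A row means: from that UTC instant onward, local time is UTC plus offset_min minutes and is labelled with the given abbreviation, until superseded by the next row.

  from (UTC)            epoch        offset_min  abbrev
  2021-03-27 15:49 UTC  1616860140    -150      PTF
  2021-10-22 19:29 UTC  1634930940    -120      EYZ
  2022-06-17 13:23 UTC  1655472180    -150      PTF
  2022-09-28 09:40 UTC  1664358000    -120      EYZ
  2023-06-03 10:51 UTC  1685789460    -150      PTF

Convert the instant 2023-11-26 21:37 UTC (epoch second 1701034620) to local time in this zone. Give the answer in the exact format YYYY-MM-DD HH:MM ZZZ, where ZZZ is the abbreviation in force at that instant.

Query: 2023-11-26 21:37 UTC
Rule 5/5 (PTF, -02:30): 2023-06-03 10:51 UTC ≤ query < +∞
21·60 + 37 - 150 = 1147 min
1147 = 0·1440 + 1147; 1147 = 19·60 + 7 → 19:07, same day
→ 2023-11-26 19:07 PTF

2023-11-26 19:07 PTF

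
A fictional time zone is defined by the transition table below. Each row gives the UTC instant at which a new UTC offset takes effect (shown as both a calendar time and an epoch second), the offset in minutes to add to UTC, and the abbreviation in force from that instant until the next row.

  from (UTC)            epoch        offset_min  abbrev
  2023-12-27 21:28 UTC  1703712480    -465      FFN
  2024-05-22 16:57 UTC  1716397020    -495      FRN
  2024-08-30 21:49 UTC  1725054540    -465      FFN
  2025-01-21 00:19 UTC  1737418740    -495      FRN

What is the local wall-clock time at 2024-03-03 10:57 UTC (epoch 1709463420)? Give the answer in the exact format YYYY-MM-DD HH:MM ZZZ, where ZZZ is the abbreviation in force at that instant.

2024-03-03 03:12 FFN

Query: 2024-03-03 10:57 UTC
Rule 1/4 (FFN, -07:45): 2023-12-27 21:28 UTC ≤ query < 2024-05-22 16:57 UTC
10·60 + 57 - 465 = 192 min
192 = 0·1440 + 192; 192 = 3·60 + 12 → 03:12, same day
→ 2024-03-03 03:12 FFN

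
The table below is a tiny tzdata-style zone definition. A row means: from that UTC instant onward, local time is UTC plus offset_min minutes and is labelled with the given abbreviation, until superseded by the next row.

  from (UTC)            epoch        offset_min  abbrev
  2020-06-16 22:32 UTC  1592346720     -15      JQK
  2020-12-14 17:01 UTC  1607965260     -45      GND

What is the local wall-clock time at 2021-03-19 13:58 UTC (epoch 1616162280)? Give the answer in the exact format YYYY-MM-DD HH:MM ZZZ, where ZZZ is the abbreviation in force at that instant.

2021-03-19 13:13 GND

Query: 2021-03-19 13:58 UTC
Rule 2/2 (GND, -00:45): 2020-12-14 17:01 UTC ≤ query < +∞
13·60 + 58 - 45 = 793 min
793 = 0·1440 + 793; 793 = 13·60 + 13 → 13:13, same day
→ 2021-03-19 13:13 GND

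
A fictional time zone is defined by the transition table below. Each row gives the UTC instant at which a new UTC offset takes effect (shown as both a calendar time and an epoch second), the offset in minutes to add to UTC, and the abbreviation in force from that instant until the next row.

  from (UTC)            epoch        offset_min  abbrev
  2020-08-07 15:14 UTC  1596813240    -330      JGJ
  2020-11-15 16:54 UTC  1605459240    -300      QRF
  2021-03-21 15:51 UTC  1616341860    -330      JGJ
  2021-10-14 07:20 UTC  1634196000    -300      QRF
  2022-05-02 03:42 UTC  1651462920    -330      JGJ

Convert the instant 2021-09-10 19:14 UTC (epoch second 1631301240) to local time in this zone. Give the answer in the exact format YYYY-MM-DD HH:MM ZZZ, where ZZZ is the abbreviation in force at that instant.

Query: 2021-09-10 19:14 UTC
Rule 3/5 (JGJ, -05:30): 2021-03-21 15:51 UTC ≤ query < 2021-10-14 07:20 UTC
19·60 + 14 - 330 = 824 min
824 = 0·1440 + 824; 824 = 13·60 + 44 → 13:44, same day
→ 2021-09-10 13:44 JGJ

2021-09-10 13:44 JGJ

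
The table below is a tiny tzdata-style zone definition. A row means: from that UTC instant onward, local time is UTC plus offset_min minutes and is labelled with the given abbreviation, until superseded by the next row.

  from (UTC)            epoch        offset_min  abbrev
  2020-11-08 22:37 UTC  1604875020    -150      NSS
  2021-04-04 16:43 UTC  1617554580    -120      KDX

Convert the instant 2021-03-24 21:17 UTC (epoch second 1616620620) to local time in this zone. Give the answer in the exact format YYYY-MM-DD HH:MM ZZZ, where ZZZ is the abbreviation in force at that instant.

2021-03-24 18:47 NSS

Query: 2021-03-24 21:17 UTC
Rule 1/2 (NSS, -02:30): 2020-11-08 22:37 UTC ≤ query < 2021-04-04 16:43 UTC
21·60 + 17 - 150 = 1127 min
1127 = 0·1440 + 1127; 1127 = 18·60 + 47 → 18:47, same day
→ 2021-03-24 18:47 NSS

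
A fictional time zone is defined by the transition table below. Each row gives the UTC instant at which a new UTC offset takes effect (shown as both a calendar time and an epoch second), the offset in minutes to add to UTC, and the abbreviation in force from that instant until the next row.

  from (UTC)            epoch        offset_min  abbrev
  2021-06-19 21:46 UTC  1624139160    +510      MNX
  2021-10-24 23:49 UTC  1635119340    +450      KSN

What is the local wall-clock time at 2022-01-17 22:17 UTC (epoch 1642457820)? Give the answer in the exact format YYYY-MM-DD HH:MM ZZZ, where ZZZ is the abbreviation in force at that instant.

2022-01-18 05:47 KSN

Query: 2022-01-17 22:17 UTC
Rule 2/2 (KSN, +07:30): 2021-10-24 23:49 UTC ≤ query < +∞
22·60 + 17 + 450 = 1787 min
1787 = 1·1440 + 347; 347 = 5·60 + 47 → 05:47, 2022-01-17 + 1 day = 2022-01-18
→ 2022-01-18 05:47 KSN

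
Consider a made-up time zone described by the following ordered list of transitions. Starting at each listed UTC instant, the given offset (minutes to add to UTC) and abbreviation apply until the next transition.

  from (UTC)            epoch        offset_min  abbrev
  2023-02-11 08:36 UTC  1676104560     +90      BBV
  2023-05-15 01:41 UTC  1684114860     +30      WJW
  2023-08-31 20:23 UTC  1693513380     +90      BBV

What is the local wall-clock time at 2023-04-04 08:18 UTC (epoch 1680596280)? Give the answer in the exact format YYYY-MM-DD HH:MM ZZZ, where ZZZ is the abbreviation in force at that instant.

2023-04-04 09:48 BBV

Query: 2023-04-04 08:18 UTC
Rule 1/3 (BBV, +01:30): 2023-02-11 08:36 UTC ≤ query < 2023-05-15 01:41 UTC
8·60 + 18 + 90 = 588 min
588 = 0·1440 + 588; 588 = 9·60 + 48 → 09:48, same day
→ 2023-04-04 09:48 BBV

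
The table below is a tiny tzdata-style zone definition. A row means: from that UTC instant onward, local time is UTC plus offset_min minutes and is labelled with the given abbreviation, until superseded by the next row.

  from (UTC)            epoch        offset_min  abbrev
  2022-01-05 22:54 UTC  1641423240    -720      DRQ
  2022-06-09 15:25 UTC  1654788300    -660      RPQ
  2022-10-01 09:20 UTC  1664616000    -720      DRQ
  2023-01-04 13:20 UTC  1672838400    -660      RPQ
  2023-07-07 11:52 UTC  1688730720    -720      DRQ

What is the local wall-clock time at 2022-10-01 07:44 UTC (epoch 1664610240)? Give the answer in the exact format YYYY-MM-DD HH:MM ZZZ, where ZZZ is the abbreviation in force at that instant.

2022-09-30 20:44 RPQ

Query: 2022-10-01 07:44 UTC
Rule 2/5 (RPQ, -11:00): 2022-06-09 15:25 UTC ≤ query < 2022-10-01 09:20 UTC
7·60 + 44 - 660 = -196 min
-196 = -1·1440 + 1244; 1244 = 20·60 + 44 → 20:44, 2022-10-01 - 1 day = 2022-09-30
→ 2022-09-30 20:44 RPQ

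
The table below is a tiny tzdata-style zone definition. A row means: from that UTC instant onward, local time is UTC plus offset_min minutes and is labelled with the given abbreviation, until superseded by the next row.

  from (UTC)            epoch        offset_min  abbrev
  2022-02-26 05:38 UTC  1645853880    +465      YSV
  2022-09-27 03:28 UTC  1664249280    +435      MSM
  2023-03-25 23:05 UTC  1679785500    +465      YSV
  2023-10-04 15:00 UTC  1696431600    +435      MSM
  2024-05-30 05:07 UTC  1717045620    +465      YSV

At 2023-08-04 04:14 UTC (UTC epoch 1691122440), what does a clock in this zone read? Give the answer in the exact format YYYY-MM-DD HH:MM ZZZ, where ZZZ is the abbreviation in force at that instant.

2023-08-04 11:59 YSV

Query: 2023-08-04 04:14 UTC
Rule 3/5 (YSV, +07:45): 2023-03-25 23:05 UTC ≤ query < 2023-10-04 15:00 UTC
4·60 + 14 + 465 = 719 min
719 = 0·1440 + 719; 719 = 11·60 + 59 → 11:59, same day
→ 2023-08-04 11:59 YSV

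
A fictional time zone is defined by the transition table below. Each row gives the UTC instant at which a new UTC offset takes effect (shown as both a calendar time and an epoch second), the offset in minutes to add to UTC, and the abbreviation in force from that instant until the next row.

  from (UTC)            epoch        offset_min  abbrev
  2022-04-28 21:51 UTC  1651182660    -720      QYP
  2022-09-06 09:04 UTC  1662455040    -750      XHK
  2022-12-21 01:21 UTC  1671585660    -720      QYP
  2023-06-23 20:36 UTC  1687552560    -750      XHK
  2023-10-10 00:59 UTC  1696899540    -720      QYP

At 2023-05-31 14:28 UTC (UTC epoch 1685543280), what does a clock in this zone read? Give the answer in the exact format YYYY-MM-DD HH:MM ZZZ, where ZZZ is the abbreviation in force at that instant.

2023-05-31 02:28 QYP

Query: 2023-05-31 14:28 UTC
Rule 3/5 (QYP, -12:00): 2022-12-21 01:21 UTC ≤ query < 2023-06-23 20:36 UTC
14·60 + 28 - 720 = 148 min
148 = 0·1440 + 148; 148 = 2·60 + 28 → 02:28, same day
→ 2023-05-31 02:28 QYP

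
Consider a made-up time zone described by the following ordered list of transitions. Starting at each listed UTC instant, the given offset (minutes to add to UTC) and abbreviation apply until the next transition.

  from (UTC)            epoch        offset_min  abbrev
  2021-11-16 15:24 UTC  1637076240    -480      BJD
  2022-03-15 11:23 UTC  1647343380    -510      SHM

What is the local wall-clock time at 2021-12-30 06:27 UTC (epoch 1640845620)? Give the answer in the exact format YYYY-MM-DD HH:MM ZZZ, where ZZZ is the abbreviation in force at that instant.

2021-12-29 22:27 BJD

Query: 2021-12-30 06:27 UTC
Rule 1/2 (BJD, -08:00): 2021-11-16 15:24 UTC ≤ query < 2022-03-15 11:23 UTC
6·60 + 27 - 480 = -93 min
-93 = -1·1440 + 1347; 1347 = 22·60 + 27 → 22:27, 2021-12-30 - 1 day = 2021-12-29
→ 2021-12-29 22:27 BJD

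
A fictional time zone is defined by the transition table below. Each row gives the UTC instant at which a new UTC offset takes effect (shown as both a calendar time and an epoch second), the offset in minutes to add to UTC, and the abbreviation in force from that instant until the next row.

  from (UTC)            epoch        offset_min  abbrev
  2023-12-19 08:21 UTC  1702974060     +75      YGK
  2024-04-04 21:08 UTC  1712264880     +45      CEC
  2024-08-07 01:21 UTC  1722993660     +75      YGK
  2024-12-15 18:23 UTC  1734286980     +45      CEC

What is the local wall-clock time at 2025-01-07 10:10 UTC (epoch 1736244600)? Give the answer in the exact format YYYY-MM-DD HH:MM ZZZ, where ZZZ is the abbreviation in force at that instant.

2025-01-07 10:55 CEC

Query: 2025-01-07 10:10 UTC
Rule 4/4 (CEC, +00:45): 2024-12-15 18:23 UTC ≤ query < +∞
10·60 + 10 + 45 = 655 min
655 = 0·1440 + 655; 655 = 10·60 + 55 → 10:55, same day
→ 2025-01-07 10:55 CEC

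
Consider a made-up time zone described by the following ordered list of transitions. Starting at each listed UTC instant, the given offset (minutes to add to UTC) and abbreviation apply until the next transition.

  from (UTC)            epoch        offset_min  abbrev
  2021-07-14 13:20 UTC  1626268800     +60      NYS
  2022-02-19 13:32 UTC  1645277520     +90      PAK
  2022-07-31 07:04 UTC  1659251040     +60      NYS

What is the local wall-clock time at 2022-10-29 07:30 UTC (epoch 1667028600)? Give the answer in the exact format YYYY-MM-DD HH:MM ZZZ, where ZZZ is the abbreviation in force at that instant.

Query: 2022-10-29 07:30 UTC
Rule 3/3 (NYS, +01:00): 2022-07-31 07:04 UTC ≤ query < +∞
7·60 + 30 + 60 = 510 min
510 = 0·1440 + 510; 510 = 8·60 + 30 → 08:30, same day
→ 2022-10-29 08:30 NYS

2022-10-29 08:30 NYS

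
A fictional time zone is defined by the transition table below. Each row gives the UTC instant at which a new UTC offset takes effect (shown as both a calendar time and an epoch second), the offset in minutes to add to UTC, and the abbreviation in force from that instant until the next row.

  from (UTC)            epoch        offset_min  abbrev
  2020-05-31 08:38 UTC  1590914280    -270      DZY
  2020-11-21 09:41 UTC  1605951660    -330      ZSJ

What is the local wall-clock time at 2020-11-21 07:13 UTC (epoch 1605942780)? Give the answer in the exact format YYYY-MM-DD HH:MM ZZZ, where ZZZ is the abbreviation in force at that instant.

Query: 2020-11-21 07:13 UTC
Rule 1/2 (DZY, -04:30): 2020-05-31 08:38 UTC ≤ query < 2020-11-21 09:41 UTC
7·60 + 13 - 270 = 163 min
163 = 0·1440 + 163; 163 = 2·60 + 43 → 02:43, same day
→ 2020-11-21 02:43 DZY

2020-11-21 02:43 DZY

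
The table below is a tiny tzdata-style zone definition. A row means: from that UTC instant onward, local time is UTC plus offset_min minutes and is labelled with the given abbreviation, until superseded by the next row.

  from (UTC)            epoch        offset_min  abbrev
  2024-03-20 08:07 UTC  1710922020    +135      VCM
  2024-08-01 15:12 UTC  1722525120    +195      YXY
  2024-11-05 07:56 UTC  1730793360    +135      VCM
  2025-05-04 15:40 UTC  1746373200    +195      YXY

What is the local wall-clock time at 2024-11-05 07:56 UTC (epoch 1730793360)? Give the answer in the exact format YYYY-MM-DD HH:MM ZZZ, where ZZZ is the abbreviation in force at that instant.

Query: 2024-11-05 07:56 UTC
Rule 3/4 (VCM, +02:15): 2024-11-05 07:56 UTC ≤ query < 2025-05-04 15:40 UTC
7·60 + 56 + 135 = 611 min
611 = 0·1440 + 611; 611 = 10·60 + 11 → 10:11, same day
→ 2024-11-05 10:11 VCM

2024-11-05 10:11 VCM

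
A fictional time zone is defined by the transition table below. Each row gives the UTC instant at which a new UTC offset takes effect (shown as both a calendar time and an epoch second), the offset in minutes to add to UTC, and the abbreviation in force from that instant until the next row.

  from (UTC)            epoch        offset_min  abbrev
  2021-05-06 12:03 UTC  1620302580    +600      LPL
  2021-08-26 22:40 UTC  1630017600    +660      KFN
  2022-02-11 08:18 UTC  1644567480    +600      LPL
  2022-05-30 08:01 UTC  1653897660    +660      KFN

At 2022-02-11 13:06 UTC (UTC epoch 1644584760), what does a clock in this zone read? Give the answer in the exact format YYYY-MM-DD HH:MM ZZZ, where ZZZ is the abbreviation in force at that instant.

2022-02-11 23:06 LPL

Query: 2022-02-11 13:06 UTC
Rule 3/4 (LPL, +10:00): 2022-02-11 08:18 UTC ≤ query < 2022-05-30 08:01 UTC
13·60 + 6 + 600 = 1386 min
1386 = 0·1440 + 1386; 1386 = 23·60 + 6 → 23:06, same day
→ 2022-02-11 23:06 LPL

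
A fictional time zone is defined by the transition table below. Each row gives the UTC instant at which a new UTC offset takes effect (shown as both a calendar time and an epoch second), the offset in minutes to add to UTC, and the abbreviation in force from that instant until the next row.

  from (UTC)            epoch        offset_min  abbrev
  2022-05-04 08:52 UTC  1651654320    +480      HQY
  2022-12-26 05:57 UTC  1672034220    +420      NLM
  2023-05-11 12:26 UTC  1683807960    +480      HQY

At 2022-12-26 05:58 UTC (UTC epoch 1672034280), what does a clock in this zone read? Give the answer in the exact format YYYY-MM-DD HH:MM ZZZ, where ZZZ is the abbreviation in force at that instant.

Query: 2022-12-26 05:58 UTC
Rule 2/3 (NLM, +07:00): 2022-12-26 05:57 UTC ≤ query < 2023-05-11 12:26 UTC
5·60 + 58 + 420 = 778 min
778 = 0·1440 + 778; 778 = 12·60 + 58 → 12:58, same day
→ 2022-12-26 12:58 NLM

2022-12-26 12:58 NLM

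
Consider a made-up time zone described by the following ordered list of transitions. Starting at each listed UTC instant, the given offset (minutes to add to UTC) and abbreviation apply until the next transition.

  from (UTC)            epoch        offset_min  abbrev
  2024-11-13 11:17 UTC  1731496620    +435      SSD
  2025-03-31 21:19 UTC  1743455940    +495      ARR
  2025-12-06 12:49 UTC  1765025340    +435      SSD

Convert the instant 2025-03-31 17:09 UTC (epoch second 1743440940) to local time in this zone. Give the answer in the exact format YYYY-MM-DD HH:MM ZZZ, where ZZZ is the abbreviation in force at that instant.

Query: 2025-03-31 17:09 UTC
Rule 1/3 (SSD, +07:15): 2024-11-13 11:17 UTC ≤ query < 2025-03-31 21:19 UTC
17·60 + 9 + 435 = 1464 min
1464 = 1·1440 + 24; 24 = 0·60 + 24 → 00:24, 2025-03-31 + 1 day = 2025-04-01
→ 2025-04-01 00:24 SSD

2025-04-01 00:24 SSD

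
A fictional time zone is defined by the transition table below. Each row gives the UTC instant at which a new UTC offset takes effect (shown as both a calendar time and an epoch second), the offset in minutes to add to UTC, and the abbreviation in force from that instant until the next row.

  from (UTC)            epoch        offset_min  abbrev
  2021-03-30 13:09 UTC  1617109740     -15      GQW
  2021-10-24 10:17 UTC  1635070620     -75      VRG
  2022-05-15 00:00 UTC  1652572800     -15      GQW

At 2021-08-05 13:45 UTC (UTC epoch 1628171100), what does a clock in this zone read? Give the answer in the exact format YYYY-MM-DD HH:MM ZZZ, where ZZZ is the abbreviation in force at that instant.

2021-08-05 13:30 GQW

Query: 2021-08-05 13:45 UTC
Rule 1/3 (GQW, -00:15): 2021-03-30 13:09 UTC ≤ query < 2021-10-24 10:17 UTC
13·60 + 45 - 15 = 810 min
810 = 0·1440 + 810; 810 = 13·60 + 30 → 13:30, same day
→ 2021-08-05 13:30 GQW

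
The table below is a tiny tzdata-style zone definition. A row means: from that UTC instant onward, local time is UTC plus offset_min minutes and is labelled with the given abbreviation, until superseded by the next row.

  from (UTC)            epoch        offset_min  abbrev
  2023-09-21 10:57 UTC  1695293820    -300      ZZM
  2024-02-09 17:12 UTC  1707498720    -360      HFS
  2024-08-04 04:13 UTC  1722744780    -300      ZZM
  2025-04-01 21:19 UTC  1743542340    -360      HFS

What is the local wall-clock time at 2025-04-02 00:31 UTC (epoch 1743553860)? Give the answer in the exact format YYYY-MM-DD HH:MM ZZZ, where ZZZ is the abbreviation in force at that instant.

2025-04-01 18:31 HFS

Query: 2025-04-02 00:31 UTC
Rule 4/4 (HFS, -06:00): 2025-04-01 21:19 UTC ≤ query < +∞
0·60 + 31 - 360 = -329 min
-329 = -1·1440 + 1111; 1111 = 18·60 + 31 → 18:31, 2025-04-02 - 1 day = 2025-04-01
→ 2025-04-01 18:31 HFS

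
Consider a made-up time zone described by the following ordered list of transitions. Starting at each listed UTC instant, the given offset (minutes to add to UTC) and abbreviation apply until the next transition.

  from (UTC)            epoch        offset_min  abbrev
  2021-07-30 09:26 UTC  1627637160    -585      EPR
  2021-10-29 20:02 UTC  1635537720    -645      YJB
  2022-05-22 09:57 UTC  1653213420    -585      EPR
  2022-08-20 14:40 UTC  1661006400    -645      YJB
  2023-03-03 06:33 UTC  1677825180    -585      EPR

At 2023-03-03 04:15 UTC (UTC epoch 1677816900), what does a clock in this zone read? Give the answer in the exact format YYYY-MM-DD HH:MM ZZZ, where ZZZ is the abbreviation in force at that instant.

2023-03-02 17:30 YJB

Query: 2023-03-03 04:15 UTC
Rule 4/5 (YJB, -10:45): 2022-08-20 14:40 UTC ≤ query < 2023-03-03 06:33 UTC
4·60 + 15 - 645 = -390 min
-390 = -1·1440 + 1050; 1050 = 17·60 + 30 → 17:30, 2023-03-03 - 1 day = 2023-03-02
→ 2023-03-02 17:30 YJB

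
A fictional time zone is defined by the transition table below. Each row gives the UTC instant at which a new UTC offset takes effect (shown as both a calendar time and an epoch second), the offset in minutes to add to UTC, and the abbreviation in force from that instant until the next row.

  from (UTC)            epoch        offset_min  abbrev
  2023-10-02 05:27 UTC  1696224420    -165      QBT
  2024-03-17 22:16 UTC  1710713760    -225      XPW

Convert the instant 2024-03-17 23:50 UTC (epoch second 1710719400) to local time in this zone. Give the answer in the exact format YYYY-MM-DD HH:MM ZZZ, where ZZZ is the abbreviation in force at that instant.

2024-03-17 20:05 XPW

Query: 2024-03-17 23:50 UTC
Rule 2/2 (XPW, -03:45): 2024-03-17 22:16 UTC ≤ query < +∞
23·60 + 50 - 225 = 1205 min
1205 = 0·1440 + 1205; 1205 = 20·60 + 5 → 20:05, same day
→ 2024-03-17 20:05 XPW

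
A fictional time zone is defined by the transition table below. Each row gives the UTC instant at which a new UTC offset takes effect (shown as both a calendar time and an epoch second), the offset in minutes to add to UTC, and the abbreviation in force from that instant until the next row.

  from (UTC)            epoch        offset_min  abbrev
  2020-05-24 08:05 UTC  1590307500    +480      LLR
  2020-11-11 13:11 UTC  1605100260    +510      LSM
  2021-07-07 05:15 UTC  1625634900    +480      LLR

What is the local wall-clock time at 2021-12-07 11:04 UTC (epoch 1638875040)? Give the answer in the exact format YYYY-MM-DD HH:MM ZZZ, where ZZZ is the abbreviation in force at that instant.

Query: 2021-12-07 11:04 UTC
Rule 3/3 (LLR, +08:00): 2021-07-07 05:15 UTC ≤ query < +∞
11·60 + 4 + 480 = 1144 min
1144 = 0·1440 + 1144; 1144 = 19·60 + 4 → 19:04, same day
→ 2021-12-07 19:04 LLR

2021-12-07 19:04 LLR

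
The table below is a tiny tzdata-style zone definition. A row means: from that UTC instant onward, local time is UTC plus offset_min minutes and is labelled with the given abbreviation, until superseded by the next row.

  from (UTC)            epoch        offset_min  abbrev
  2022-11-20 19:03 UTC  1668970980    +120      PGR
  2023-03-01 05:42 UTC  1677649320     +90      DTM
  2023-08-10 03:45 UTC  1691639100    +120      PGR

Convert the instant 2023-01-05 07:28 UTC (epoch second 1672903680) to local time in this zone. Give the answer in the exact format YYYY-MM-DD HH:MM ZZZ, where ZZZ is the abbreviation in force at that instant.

Query: 2023-01-05 07:28 UTC
Rule 1/3 (PGR, +02:00): 2022-11-20 19:03 UTC ≤ query < 2023-03-01 05:42 UTC
7·60 + 28 + 120 = 568 min
568 = 0·1440 + 568; 568 = 9·60 + 28 → 09:28, same day
→ 2023-01-05 09:28 PGR

2023-01-05 09:28 PGR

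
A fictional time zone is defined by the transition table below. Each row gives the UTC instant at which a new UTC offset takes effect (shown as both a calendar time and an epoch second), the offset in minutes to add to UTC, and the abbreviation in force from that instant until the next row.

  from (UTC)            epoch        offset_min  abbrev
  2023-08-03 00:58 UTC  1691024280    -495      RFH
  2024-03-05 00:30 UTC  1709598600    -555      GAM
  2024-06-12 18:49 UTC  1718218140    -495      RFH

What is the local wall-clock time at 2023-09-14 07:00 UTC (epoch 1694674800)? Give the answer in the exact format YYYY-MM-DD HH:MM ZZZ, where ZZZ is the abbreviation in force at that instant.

Query: 2023-09-14 07:00 UTC
Rule 1/3 (RFH, -08:15): 2023-08-03 00:58 UTC ≤ query < 2024-03-05 00:30 UTC
7·60 + 0 - 495 = -75 min
-75 = -1·1440 + 1365; 1365 = 22·60 + 45 → 22:45, 2023-09-14 - 1 day = 2023-09-13
→ 2023-09-13 22:45 RFH

2023-09-13 22:45 RFH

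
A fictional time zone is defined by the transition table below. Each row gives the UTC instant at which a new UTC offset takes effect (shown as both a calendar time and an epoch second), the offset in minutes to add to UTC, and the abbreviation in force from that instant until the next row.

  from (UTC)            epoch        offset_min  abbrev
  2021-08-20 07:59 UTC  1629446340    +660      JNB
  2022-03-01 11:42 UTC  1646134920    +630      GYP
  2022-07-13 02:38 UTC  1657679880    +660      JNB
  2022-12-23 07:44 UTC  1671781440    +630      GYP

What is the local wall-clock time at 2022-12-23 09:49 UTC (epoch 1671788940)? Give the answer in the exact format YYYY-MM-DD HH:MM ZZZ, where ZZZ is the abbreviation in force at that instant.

Query: 2022-12-23 09:49 UTC
Rule 4/4 (GYP, +10:30): 2022-12-23 07:44 UTC ≤ query < +∞
9·60 + 49 + 630 = 1219 min
1219 = 0·1440 + 1219; 1219 = 20·60 + 19 → 20:19, same day
→ 2022-12-23 20:19 GYP

2022-12-23 20:19 GYP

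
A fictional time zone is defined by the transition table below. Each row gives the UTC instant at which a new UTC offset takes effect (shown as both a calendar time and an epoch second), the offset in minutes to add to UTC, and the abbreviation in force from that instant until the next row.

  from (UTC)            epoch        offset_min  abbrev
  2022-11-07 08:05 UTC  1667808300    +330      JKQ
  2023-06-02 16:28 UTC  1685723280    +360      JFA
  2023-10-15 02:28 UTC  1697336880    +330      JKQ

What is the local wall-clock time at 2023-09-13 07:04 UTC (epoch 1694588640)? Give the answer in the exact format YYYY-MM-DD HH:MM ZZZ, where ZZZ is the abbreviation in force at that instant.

2023-09-13 13:04 JFA

Query: 2023-09-13 07:04 UTC
Rule 2/3 (JFA, +06:00): 2023-06-02 16:28 UTC ≤ query < 2023-10-15 02:28 UTC
7·60 + 4 + 360 = 784 min
784 = 0·1440 + 784; 784 = 13·60 + 4 → 13:04, same day
→ 2023-09-13 13:04 JFA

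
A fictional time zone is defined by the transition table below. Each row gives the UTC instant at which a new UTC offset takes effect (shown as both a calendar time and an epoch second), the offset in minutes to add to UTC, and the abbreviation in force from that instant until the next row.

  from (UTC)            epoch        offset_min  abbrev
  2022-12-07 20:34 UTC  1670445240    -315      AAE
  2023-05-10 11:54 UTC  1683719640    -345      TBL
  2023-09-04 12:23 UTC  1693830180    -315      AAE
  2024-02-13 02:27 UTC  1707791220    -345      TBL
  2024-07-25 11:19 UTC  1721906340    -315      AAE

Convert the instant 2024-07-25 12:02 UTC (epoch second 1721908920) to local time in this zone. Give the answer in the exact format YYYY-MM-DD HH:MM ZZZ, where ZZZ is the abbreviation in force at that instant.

2024-07-25 06:47 AAE

Query: 2024-07-25 12:02 UTC
Rule 5/5 (AAE, -05:15): 2024-07-25 11:19 UTC ≤ query < +∞
12·60 + 2 - 315 = 407 min
407 = 0·1440 + 407; 407 = 6·60 + 47 → 06:47, same day
→ 2024-07-25 06:47 AAE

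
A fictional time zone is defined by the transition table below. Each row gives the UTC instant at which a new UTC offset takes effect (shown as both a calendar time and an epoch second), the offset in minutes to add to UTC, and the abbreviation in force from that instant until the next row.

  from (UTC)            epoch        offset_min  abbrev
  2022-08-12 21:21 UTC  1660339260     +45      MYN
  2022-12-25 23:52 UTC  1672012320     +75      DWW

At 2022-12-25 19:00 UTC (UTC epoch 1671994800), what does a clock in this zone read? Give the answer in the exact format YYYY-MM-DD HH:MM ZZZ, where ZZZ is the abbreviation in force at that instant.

Query: 2022-12-25 19:00 UTC
Rule 1/2 (MYN, +00:45): 2022-08-12 21:21 UTC ≤ query < 2022-12-25 23:52 UTC
19·60 + 0 + 45 = 1185 min
1185 = 0·1440 + 1185; 1185 = 19·60 + 45 → 19:45, same day
→ 2022-12-25 19:45 MYN

2022-12-25 19:45 MYN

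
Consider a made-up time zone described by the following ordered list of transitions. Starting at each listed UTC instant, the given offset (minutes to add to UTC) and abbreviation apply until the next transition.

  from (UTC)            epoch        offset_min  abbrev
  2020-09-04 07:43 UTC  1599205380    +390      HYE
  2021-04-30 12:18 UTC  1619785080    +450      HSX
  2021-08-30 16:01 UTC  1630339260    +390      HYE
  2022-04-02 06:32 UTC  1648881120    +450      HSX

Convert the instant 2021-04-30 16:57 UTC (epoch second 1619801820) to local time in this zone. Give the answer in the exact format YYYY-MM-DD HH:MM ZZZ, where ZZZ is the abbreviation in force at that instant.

2021-05-01 00:27 HSX

Query: 2021-04-30 16:57 UTC
Rule 2/4 (HSX, +07:30): 2021-04-30 12:18 UTC ≤ query < 2021-08-30 16:01 UTC
16·60 + 57 + 450 = 1467 min
1467 = 1·1440 + 27; 27 = 0·60 + 27 → 00:27, 2021-04-30 + 1 day = 2021-05-01
→ 2021-05-01 00:27 HSX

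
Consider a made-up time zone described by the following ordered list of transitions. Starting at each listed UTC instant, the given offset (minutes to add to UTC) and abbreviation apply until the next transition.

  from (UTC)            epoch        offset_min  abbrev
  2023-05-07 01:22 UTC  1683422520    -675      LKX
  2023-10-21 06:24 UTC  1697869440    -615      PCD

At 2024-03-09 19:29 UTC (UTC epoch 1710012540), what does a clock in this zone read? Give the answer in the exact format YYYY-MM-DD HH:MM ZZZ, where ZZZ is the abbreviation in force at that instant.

2024-03-09 09:14 PCD

Query: 2024-03-09 19:29 UTC
Rule 2/2 (PCD, -10:15): 2023-10-21 06:24 UTC ≤ query < +∞
19·60 + 29 - 615 = 554 min
554 = 0·1440 + 554; 554 = 9·60 + 14 → 09:14, same day
→ 2024-03-09 09:14 PCD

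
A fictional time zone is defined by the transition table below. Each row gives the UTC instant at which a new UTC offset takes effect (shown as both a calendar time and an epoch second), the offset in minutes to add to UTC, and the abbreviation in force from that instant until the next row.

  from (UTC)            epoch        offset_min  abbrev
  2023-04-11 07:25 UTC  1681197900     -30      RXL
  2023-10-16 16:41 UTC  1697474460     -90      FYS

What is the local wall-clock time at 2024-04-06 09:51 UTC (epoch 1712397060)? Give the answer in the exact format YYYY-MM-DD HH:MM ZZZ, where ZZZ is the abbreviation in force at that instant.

2024-04-06 08:21 FYS

Query: 2024-04-06 09:51 UTC
Rule 2/2 (FYS, -01:30): 2023-10-16 16:41 UTC ≤ query < +∞
9·60 + 51 - 90 = 501 min
501 = 0·1440 + 501; 501 = 8·60 + 21 → 08:21, same day
→ 2024-04-06 08:21 FYS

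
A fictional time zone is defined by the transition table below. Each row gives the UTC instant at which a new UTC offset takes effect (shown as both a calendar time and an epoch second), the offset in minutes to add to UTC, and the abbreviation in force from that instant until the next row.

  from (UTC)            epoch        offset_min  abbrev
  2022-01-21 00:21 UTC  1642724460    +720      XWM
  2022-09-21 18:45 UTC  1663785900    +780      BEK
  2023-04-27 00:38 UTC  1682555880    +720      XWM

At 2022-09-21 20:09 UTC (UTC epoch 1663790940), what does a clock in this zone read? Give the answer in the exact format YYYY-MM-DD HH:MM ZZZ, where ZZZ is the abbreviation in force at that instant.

Query: 2022-09-21 20:09 UTC
Rule 2/3 (BEK, +13:00): 2022-09-21 18:45 UTC ≤ query < 2023-04-27 00:38 UTC
20·60 + 9 + 780 = 1989 min
1989 = 1·1440 + 549; 549 = 9·60 + 9 → 09:09, 2022-09-21 + 1 day = 2022-09-22
→ 2022-09-22 09:09 BEK

2022-09-22 09:09 BEK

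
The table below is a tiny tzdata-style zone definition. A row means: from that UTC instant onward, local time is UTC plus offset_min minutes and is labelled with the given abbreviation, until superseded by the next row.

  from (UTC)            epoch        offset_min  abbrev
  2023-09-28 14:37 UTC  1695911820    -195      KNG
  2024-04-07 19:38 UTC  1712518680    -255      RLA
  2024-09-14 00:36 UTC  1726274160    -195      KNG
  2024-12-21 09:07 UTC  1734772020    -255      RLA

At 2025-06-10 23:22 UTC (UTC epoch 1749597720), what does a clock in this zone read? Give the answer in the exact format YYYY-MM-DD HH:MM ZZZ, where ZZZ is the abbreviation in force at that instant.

Query: 2025-06-10 23:22 UTC
Rule 4/4 (RLA, -04:15): 2024-12-21 09:07 UTC ≤ query < +∞
23·60 + 22 - 255 = 1147 min
1147 = 0·1440 + 1147; 1147 = 19·60 + 7 → 19:07, same day
→ 2025-06-10 19:07 RLA

2025-06-10 19:07 RLA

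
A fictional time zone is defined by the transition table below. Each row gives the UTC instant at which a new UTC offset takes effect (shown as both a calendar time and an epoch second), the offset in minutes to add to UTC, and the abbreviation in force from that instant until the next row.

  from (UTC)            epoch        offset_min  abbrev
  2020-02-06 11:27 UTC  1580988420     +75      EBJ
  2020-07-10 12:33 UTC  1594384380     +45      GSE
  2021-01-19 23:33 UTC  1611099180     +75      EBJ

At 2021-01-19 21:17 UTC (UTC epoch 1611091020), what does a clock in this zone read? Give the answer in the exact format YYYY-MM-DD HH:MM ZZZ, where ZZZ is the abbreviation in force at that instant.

2021-01-19 22:02 GSE

Query: 2021-01-19 21:17 UTC
Rule 2/3 (GSE, +00:45): 2020-07-10 12:33 UTC ≤ query < 2021-01-19 23:33 UTC
21·60 + 17 + 45 = 1322 min
1322 = 0·1440 + 1322; 1322 = 22·60 + 2 → 22:02, same day
→ 2021-01-19 22:02 GSE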